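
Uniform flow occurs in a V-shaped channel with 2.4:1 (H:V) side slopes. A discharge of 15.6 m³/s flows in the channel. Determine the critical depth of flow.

At critical depth, Q² T / (g A³) = 1, i.e. A³/T = Q²/g = 15.6²/9.81 = 24.81.
At y = 1.24 m: A³/T = 8.443 — short.
At y = 1.77 m: A³/T = 50.03 — over.
At y = 1.54 m: A³/T = 24.95 — close enough.

y_c = 1.54 m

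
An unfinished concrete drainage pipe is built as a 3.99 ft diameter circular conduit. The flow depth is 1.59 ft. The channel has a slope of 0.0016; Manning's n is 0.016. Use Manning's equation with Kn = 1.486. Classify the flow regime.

subcritical

For a circular section of diameter D = 3.99 ft at depth y = 1.59 ft, the central angle is θ = 2 arccos(1 − 2y/D) = 2.733 rad. Then A = (D²/8)(θ − sin θ) = 4.647 ft² and P = Dθ/2 = 5.452 ft.
Hydraulic radius R = A/P = 4.647/5.452 = 0.8524 ft.
V = (1.486/n) R^(2/3) √S = (1.486/0.016) × 0.8524^(2/3) × √0.0016 = 3.34 ft/s. Hydraulic depth D_h = A/T = 4.647/3.907 = 1.189 ft.
Froude number Fr = V/√(g·D_h) = 3.34/√(32.2×1.189) = 0.54, which is less than 1, so the flow is subcritical.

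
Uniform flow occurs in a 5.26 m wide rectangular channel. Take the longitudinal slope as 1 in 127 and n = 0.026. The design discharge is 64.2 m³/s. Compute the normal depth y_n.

Manning's equation rearranged: A R^(2/3) = nQ / (1·√S) = 0.026 × 64.2 / (√0.007874) = 18.81.
At y = 3.21 m: A R^(2/3) = 21.59 — over.
At y = 2.27 m: A R^(2/3) = 13.62 — short.
At y = 2.89 m: A R^(2/3) = 18.81 — matches.

y_n = 2.89 m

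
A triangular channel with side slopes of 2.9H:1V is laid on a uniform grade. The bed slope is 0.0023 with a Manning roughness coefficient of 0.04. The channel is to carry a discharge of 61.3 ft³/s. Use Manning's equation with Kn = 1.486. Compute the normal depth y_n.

y_n = 3.05 ft

Manning's equation rearranged: A R^(2/3) = nQ / (1.486·√S) = 0.04 × 61.3 / (1.486 × √0.0023) = 34.41.
Try y = 2.62 ft: A R^(2/3) = 22.96 — low.
Try y = 3.67 ft: A R^(2/3) = 56.39 — high.
Try y = 3.05 ft: A R^(2/3) = 34.43 — ≈ 34.41.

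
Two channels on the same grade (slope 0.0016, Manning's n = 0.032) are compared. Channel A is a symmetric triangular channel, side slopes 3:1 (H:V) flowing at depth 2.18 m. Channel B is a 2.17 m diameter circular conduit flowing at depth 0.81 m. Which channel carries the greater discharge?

channel A

Channel A: For a triangular section with side slope z = 3: A = zy² = 3×2.18² = 14.26 m²; P = 2y√(1+z²) = 2×2.18×3.162 = 13.79 m. Hydraulic radius R = A/P = 14.26/13.79 = 1.034 m. Q_A = (1/0.032)·14.26·1.034^(2/3)·√0.0016 = 18.22 m³/s.
Channel B: For a circular section of diameter D = 2.17 m at depth y = 0.81 m, the central angle is θ = 2 arccos(1 − 2y/D) = 2.629 rad. Then A = (D²/8)(θ − sin θ) = 1.259 m² and P = Dθ/2 = 2.853 m. Hydraulic radius R = A/P = 1.259/2.853 = 0.4413 m. Q_B = (1/0.032)·1.259·0.4413^(2/3)·√0.0016 = 0.9121 m³/s.
Q_A = 18.22 m³/s vs Q_B = 0.9121 m³/s, so channel A carries more.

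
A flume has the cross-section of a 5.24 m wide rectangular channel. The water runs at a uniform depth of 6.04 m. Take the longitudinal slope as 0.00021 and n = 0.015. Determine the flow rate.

Q = 45.7 m³/s

Flow area A = b·y = 5.24 × 6.04 = 31.65 m². Wetted perimeter P = b + 2y = 5.24 + 2×6.04 = 17.32 m.
Hydraulic radius R = A/P = 31.65/17.32 = 1.827 m.
Manning's equation: Q = (1/n) A R^(2/3) S^(1/2) = (1/0.015) × 31.65 × 1.827^(2/3) × 0.00021^(1/2) = 45.7 m³/s.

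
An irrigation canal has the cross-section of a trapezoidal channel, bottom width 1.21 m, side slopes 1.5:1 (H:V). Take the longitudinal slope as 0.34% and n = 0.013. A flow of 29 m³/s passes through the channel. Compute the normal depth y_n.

Manning's equation rearranged: A R^(2/3) = nQ / (1·√S) = 0.013 × 29 / (√0.0034) = 6.465.
At y = 1.98 m: A R^(2/3) = 8.228 — over.
At y = 1.21 m: A R^(2/3) = 2.766 — short.
At y = 1.78 m: A R^(2/3) = 6.464 — ≈ 6.465.

y_n = 1.78 m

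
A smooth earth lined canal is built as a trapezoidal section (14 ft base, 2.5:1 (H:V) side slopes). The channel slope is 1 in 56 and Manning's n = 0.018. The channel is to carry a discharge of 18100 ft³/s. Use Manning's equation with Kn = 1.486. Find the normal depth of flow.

y_n = 11.3 ft

Manning's equation rearranged: A R^(2/3) = nQ / (1.486·√S) = 0.018 × 18100 / (1.486 × √0.01786) = 1641.
Try y = 14.3 ft: A R^(2/3) = 2802 — high.
Try y = 9.33 ft: A R^(2/3) = 1075 — low.
Try y = 11.3 ft: A R^(2/3) = 1642 — matches.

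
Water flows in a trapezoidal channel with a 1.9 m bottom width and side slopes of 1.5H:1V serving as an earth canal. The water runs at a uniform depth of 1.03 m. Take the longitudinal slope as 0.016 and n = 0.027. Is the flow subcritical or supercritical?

With bottom width b = 1.9 m and side slope z = 1.5: A = (b + zy)y = (1.9 + 1.5×1.03)×1.03 = 3.548 m²; P = b + 2y√(1+z²) = 1.9 + 2×1.03×1.803 = 5.614 m.
Hydraulic radius R = A/P = 3.548/5.614 = 0.6321 m.
V = (1/n) R^(2/3) √S = (1/0.027) × 0.6321^(2/3) × √0.016 = 3.45 m/s. Hydraulic depth D_h = A/T = 3.548/4.99 = 0.7111 m.
Froude number Fr = V/√(g·D_h) = 3.45/√(9.81×0.7111) = 1.31, which is greater than 1, so the flow is supercritical.

supercritical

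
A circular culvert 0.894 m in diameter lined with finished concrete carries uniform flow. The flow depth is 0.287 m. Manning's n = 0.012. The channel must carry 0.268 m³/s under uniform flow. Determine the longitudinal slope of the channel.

For a circular section of diameter D = 0.894 m at depth y = 0.287 m, the central angle is θ = 2 arccos(1 − 2y/D) = 2.409 rad. Then A = (D²/8)(θ − sin θ) = 0.1739 m² and P = Dθ/2 = 1.077 m.
Hydraulic radius R = A/P = 0.1739/1.077 = 0.1615 m.
From Manning's equation, S = [nQ / (1 A R^(2/3))]² = [0.012 × 0.268 / (1 × 0.1739 × 0.1615^(2/3))]² = 0.00389.

S = 0.00389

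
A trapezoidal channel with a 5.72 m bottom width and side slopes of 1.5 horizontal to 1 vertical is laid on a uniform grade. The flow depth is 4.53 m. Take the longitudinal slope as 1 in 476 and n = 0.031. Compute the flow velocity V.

With bottom width b = 5.72 m and side slope z = 1.5: A = (b + zy)y = (5.72 + 1.5×4.53)×4.53 = 56.69 m²; P = b + 2y√(1+z²) = 5.72 + 2×4.53×1.803 = 22.05 m.
Hydraulic radius R = A/P = 56.69/22.05 = 2.571 m.
From Manning's equation, V = (1/n) R^(2/3) S^(1/2) = (1/0.031) × 2.571^(2/3) × 0.002101^(1/2) = 2.77 m/s.

V = 2.77 m/s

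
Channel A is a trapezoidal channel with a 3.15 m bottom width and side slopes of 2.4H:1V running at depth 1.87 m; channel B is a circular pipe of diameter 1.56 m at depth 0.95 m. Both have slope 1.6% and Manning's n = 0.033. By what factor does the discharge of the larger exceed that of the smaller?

Channel A: With bottom width b = 3.15 m and side slope z = 2.4: A = (b + zy)y = (3.15 + 2.4×1.87)×1.87 = 14.28 m²; P = b + 2y√(1+z²) = 3.15 + 2×1.87×2.6 = 12.87 m. Hydraulic radius R = A/P = 14.28/12.87 = 1.109 m. Q_A = (1/0.033)·14.28·1.109^(2/3)·√0.016 = 58.67 m³/s.
Channel B: For a circular section of diameter D = 1.56 m at depth y = 0.95 m, the central angle is θ = 2 arccos(1 − 2y/D) = 3.581 rad. Then A = (D²/8)(θ − sin θ) = 1.219 m² and P = Dθ/2 = 2.793 m. Hydraulic radius R = A/P = 1.219/2.793 = 0.4363 m. Q_B = (1/0.033)·1.219·0.4363^(2/3)·√0.016 = 2.687 m³/s.
The larger discharge is 58.67 m³/s and the smaller is 2.687 m³/s; the ratio is 21.8.

21.8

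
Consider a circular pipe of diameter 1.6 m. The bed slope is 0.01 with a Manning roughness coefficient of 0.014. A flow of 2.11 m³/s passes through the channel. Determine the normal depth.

Manning's equation rearranged: A R^(2/3) = nQ / (1·√S) = 0.014 × 2.11 / (√0.01) = 0.2954.
At y = 0.72 m: A R^(2/3) = 0.4547 — too large.
At y = 0.506 m: A R^(2/3) = 0.2366 — too small.
At y = 0.569 m: A R^(2/3) = 0.2958 — ≈ 0.2954.

y_n = 0.569 m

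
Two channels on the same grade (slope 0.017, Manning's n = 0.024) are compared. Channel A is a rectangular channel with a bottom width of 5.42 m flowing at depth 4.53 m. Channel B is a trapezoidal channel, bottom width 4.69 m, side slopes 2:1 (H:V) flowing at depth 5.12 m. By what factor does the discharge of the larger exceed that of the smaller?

4.32

Channel A: Flow area A = b·y = 5.42 × 4.53 = 24.55 m². Wetted perimeter P = b + 2y = 5.42 + 2×4.53 = 14.48 m. Hydraulic radius R = A/P = 24.55/14.48 = 1.696 m. Q_A = (1/0.024)·24.55·1.696^(2/3)·√0.017 = 189.7 m³/s.
Channel B: With bottom width b = 4.69 m and side slope z = 2: A = (b + zy)y = (4.69 + 2×5.12)×5.12 = 76.44 m²; P = b + 2y√(1+z²) = 4.69 + 2×5.12×2.236 = 27.59 m. Hydraulic radius R = A/P = 76.44/27.59 = 2.771 m. Q_B = (1/0.024)·76.44·2.771^(2/3)·√0.017 = 819.3 m³/s.
The larger discharge is 819.3 m³/s and the smaller is 189.7 m³/s; the ratio is 4.32.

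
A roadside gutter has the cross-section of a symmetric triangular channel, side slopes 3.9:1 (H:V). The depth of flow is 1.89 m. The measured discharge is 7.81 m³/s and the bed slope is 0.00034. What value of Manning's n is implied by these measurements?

n = 0.031

For a triangular section with side slope z = 3.9: A = zy² = 3.9×1.89² = 13.93 m²; P = 2y√(1+z²) = 2×1.89×4.026 = 15.22 m.
Hydraulic radius R = A/P = 13.93/15.22 = 0.9154 m.
Rearranging Manning's equation: n = (1/Q) A R^(2/3) S^(1/2) = (1/7.81) × 13.93 × 0.9154^(2/3) × √0.00034 = 0.031.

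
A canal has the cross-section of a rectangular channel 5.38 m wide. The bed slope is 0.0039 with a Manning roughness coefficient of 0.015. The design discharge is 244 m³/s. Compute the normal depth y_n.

y_n = 7 m

Manning's equation rearranged: A R^(2/3) = nQ / (1·√S) = 0.015 × 244 / (√0.0039) = 58.61.
Try y = 5.35 m: A R^(2/3) = 42.43 — too small.
Try y = 8.21 m: A R^(2/3) = 70.72 — too large.
Try y = 7 m: A R^(2/3) = 58.65 — close enough.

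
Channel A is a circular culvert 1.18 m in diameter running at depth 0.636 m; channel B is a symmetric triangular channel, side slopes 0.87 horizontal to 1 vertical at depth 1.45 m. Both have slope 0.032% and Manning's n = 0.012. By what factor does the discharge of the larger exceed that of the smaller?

Channel A: For a circular section of diameter D = 1.18 m at depth y = 0.636 m, the central angle is θ = 2 arccos(1 − 2y/D) = 3.298 rad. Then A = (D²/8)(θ − sin θ) = 0.601 m² and P = Dθ/2 = 1.946 m. Hydraulic radius R = A/P = 0.601/1.946 = 0.3089 m. Q_A = (1/0.012)·0.601·0.3089^(2/3)·√0.00032 = 0.4094 m³/s.
Channel B: For a triangular section with side slope z = 0.87: A = zy² = 0.87×1.45² = 1.829 m²; P = 2y√(1+z²) = 2×1.45×1.325 = 3.844 m. Hydraulic radius R = A/P = 1.829/3.844 = 0.4759 m. Q_B = (1/0.012)·1.829·0.4759^(2/3)·√0.00032 = 1.662 m³/s.
The larger discharge is 1.662 m³/s and the smaller is 0.4094 m³/s; the ratio is 4.06.

4.06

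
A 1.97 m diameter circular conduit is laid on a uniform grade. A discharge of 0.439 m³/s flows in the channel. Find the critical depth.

y_c = 0.308 m

At critical depth, Q² T / (g A³) = 1, i.e. A³/T = Q²/g = 0.439²/9.81 = 0.01965.
Trying y = 0.233 m: A³/T = 0.00656 — short.
Trying y = 0.308 m: A³/T = 0.01972 — ≈ 0.01965.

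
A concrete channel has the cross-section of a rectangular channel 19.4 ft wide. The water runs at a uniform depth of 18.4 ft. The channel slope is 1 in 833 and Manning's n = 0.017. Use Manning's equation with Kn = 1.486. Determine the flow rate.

Q = 3710 ft³/s

Flow area A = b·y = 19.4 × 18.4 = 357 ft². Wetted perimeter P = b + 2y = 19.4 + 2×18.4 = 56.2 ft.
Hydraulic radius R = A/P = 357/56.2 = 6.352 ft.
Manning's equation: Q = (1.486/n) A R^(2/3) S^(1/2) = (1.486/0.017) × 357 × 6.352^(2/3) × 0.0012^(1/2) = 3710 ft³/s.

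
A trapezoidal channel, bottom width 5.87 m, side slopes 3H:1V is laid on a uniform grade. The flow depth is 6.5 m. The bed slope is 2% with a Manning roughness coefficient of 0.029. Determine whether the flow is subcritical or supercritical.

With bottom width b = 5.87 m and side slope z = 3: A = (b + zy)y = (5.87 + 3×6.5)×6.5 = 164.9 m²; P = b + 2y√(1+z²) = 5.87 + 2×6.5×3.162 = 46.98 m.
Hydraulic radius R = A/P = 164.9/46.98 = 3.51 m.
V = (1/n) R^(2/3) √S = (1/0.029) × 3.51^(2/3) × √0.02 = 11.26 m/s. Hydraulic depth D_h = A/T = 164.9/44.87 = 3.675 m.
Froude number Fr = V/√(g·D_h) = 11.26/√(9.81×3.675) = 1.88, which is greater than 1, so the flow is supercritical.

supercritical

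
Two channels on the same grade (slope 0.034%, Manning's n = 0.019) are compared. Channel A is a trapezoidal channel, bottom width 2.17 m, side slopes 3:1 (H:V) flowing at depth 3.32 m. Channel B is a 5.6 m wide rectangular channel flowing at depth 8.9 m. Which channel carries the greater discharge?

Channel A: With bottom width b = 2.17 m and side slope z = 3: A = (b + zy)y = (2.17 + 3×3.32)×3.32 = 40.27 m²; P = b + 2y√(1+z²) = 2.17 + 2×3.32×3.162 = 23.17 m. Hydraulic radius R = A/P = 40.27/23.17 = 1.738 m. Q_A = (1/0.019)·40.27·1.738^(2/3)·√0.00034 = 56.5 m³/s.
Channel B: Flow area A = b·y = 5.6 × 8.9 = 49.84 m². Wetted perimeter P = b + 2y = 5.6 + 2×8.9 = 23.4 m. Hydraulic radius R = A/P = 49.84/23.4 = 2.13 m. Q_B = (1/0.019)·49.84·2.13^(2/3)·√0.00034 = 80.07 m³/s.
Q_A = 56.5 m³/s vs Q_B = 80.07 m³/s, so channel B carries more.

channel B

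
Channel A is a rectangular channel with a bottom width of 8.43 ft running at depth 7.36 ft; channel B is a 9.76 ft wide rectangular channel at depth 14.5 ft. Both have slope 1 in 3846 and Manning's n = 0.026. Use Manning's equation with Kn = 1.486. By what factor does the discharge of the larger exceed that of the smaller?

Channel A: Flow area A = b·y = 8.43 × 7.36 = 62.04 ft². Wetted perimeter P = b + 2y = 8.43 + 2×7.36 = 23.15 ft. Hydraulic radius R = A/P = 62.04/23.15 = 2.68 ft. Q_A = (1.486/0.026)·62.04·2.68^(2/3)·√0.00026 = 110.3 ft³/s.
Channel B: Flow area A = b·y = 9.76 × 14.5 = 141.5 ft². Wetted perimeter P = b + 2y = 9.76 + 2×14.5 = 38.76 ft. Hydraulic radius R = A/P = 141.5/38.76 = 3.651 ft. Q_B = (1.486/0.026)·141.5·3.651^(2/3)·√0.00026 = 309.3 ft³/s.
The larger discharge is 309.3 ft³/s and the smaller is 110.3 ft³/s; the ratio is 2.8.

2.8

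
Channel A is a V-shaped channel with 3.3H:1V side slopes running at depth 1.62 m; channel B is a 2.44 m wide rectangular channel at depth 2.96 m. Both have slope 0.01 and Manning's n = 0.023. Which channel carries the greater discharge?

Channel A: For a triangular section with side slope z = 3.3: A = zy² = 3.3×1.62² = 8.661 m²; P = 2y√(1+z²) = 2×1.62×3.448 = 11.17 m. Hydraulic radius R = A/P = 8.661/11.17 = 0.7752 m. Q_A = (1/0.023)·8.661·0.7752^(2/3)·√0.01 = 31.78 m³/s.
Channel B: Flow area A = b·y = 2.44 × 2.96 = 7.222 m². Wetted perimeter P = b + 2y = 2.44 + 2×2.96 = 8.36 m. Hydraulic radius R = A/P = 7.222/8.36 = 0.8639 m. Q_B = (1/0.023)·7.222·0.8639^(2/3)·√0.01 = 28.48 m³/s.
Q_A = 31.78 m³/s vs Q_B = 28.48 m³/s, so channel A carries more.

channel A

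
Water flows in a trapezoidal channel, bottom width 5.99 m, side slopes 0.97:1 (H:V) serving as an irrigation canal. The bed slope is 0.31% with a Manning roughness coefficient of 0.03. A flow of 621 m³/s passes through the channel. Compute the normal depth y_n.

y_n = 8.83 m

Manning's equation rearranged: A R^(2/3) = nQ / (1·√S) = 0.03 × 621 / (√0.0031) = 334.6.
Try y = 6.29 m: A R^(2/3) = 166.3 — low.
Try y = 8.83 m: A R^(2/3) = 334.6 — matches.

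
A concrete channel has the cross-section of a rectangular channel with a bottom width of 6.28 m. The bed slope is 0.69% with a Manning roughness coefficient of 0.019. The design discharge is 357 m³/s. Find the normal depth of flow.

y_n = 7.63 m

Manning's equation rearranged: A R^(2/3) = nQ / (1·√S) = 0.019 × 357 / (√0.0069) = 81.66.
Trying y = 9.03 m: A R^(2/3) = 99.66 — high.
Trying y = 6.08 m: A R^(2/3) = 62.03 — low.
Trying y = 7.63 m: A R^(2/3) = 81.65 — close enough.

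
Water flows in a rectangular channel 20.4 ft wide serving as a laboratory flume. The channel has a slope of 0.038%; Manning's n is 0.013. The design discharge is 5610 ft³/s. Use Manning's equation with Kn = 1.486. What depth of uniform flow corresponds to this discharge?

Manning's equation rearranged: A R^(2/3) = nQ / (1.486·√S) = 0.013 × 5610 / (1.486 × √0.00038) = 2518.
Trying y = 36.1 ft: A R^(2/3) = 2934 — high.
Trying y = 23 ft: A R^(2/3) = 1728 — low.
Trying y = 31.6 ft: A R^(2/3) = 2516 — close enough.

y_n = 31.6 ft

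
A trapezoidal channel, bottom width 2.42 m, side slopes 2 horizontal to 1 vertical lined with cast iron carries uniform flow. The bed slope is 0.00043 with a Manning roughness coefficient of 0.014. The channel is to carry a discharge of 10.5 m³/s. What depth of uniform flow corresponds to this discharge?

y_n = 1.46 m

Manning's equation rearranged: A R^(2/3) = nQ / (1·√S) = 0.014 × 10.5 / (√0.00043) = 7.089.
At y = 1.87 m: A R^(2/3) = 12.04 — too large.
At y = 1.07 m: A R^(2/3) = 3.763 — too small.
At y = 1.46 m: A R^(2/3) = 7.112 — ≈ 7.089.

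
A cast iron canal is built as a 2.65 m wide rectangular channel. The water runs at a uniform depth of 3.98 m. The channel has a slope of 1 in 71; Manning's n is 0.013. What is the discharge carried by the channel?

Q = 95.9 m³/s

Flow area A = b·y = 2.65 × 3.98 = 10.55 m². Wetted perimeter P = b + 2y = 2.65 + 2×3.98 = 10.61 m.
Hydraulic radius R = A/P = 10.55/10.61 = 0.9941 m.
Manning's equation: Q = (1/n) A R^(2/3) S^(1/2) = (1/0.013) × 10.55 × 0.9941^(2/3) × 0.01408^(1/2) = 95.9 m³/s.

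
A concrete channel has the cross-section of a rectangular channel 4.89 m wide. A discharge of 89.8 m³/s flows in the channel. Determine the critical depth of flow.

For a rectangular channel, critical depth y_c = (q²/g)^(1/3) where q = Q/b = 89.8/4.89 = 18.36 m²/s.
So y_c = (18.36²/9.81)^(1/3) = 3.25 m.

y_c = 3.25 m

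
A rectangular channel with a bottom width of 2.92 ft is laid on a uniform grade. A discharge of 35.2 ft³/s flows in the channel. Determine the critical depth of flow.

For a rectangular channel, critical depth y_c = (q²/g)^(1/3) where q = Q/b = 35.2/2.92 = 12.05 ft²/s.
So y_c = (12.05²/32.2)^(1/3) = 1.65 ft.

y_c = 1.65 ft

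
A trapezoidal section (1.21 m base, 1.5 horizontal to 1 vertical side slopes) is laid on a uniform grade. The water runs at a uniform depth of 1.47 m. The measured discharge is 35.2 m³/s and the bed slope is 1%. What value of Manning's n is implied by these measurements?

With bottom width b = 1.21 m and side slope z = 1.5: A = (b + zy)y = (1.21 + 1.5×1.47)×1.47 = 5.02 m²; P = b + 2y√(1+z²) = 1.21 + 2×1.47×1.803 = 6.51 m.
Hydraulic radius R = A/P = 5.02/6.51 = 0.7711 m.
Rearranging Manning's equation: n = (1/Q) A R^(2/3) S^(1/2) = (1/35.2) × 5.02 × 0.7711^(2/3) × √0.01 = 0.012.

n = 0.012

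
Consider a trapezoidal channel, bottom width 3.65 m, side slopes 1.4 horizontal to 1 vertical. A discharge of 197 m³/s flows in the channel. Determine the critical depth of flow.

At critical depth, Q² T / (g A³) = 1, i.e. A³/T = Q²/g = 197²/9.81 = 3956.
At y = 3.54 m: A³/T = 2085 — low.
At y = 5.13 m: A³/T = 9525 — high.
At y = 4.15 m: A³/T = 3963 — ≈ 3956.

y_c = 4.15 m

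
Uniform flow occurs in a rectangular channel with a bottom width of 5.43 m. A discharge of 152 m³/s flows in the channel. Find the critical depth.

y_c = 4.31 m

For a rectangular channel, critical depth y_c = (q²/g)^(1/3) where q = Q/b = 152/5.43 = 27.99 m²/s.
So y_c = (27.99²/9.81)^(1/3) = 4.31 m.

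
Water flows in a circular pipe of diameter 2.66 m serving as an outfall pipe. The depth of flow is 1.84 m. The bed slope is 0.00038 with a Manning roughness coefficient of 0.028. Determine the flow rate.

For a circular section of diameter D = 2.66 m at depth y = 1.84 m, the central angle is θ = 2 arccos(1 − 2y/D) = 3.929 rad. Then A = (D²/8)(θ − sin θ) = 4.101 m² and P = Dθ/2 = 5.225 m.
Hydraulic radius R = A/P = 4.101/5.225 = 0.7849 m.
Manning's equation: Q = (1/n) A R^(2/3) S^(1/2) = (1/0.028) × 4.101 × 0.7849^(2/3) × 0.00038^(1/2) = 2.43 m³/s.

Q = 2.43 m³/s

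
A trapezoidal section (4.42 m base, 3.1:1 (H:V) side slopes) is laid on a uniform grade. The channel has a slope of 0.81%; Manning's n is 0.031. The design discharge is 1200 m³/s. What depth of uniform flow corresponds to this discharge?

Manning's equation rearranged: A R^(2/3) = nQ / (1·√S) = 0.031 × 1200 / (√0.0081) = 413.3.
At y = 7.45 m: A R^(2/3) = 505.4 — high.
At y = 5.49 m: A R^(2/3) = 240.9 — low.
At y = 6.86 m: A R^(2/3) = 413 — ≈ 413.3.

y_n = 6.86 m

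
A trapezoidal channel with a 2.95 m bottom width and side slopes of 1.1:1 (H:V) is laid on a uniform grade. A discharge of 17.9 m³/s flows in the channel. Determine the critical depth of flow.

y_c = 1.31 m

At critical depth, Q² T / (g A³) = 1, i.e. A³/T = Q²/g = 17.9²/9.81 = 32.66.
Try y = 1.48 m: A³/T = 50.12 — too large.
Try y = 1.11 m: A³/T = 18.41 — too small.
Try y = 1.31 m: A³/T = 32.64 — ≈ 32.66.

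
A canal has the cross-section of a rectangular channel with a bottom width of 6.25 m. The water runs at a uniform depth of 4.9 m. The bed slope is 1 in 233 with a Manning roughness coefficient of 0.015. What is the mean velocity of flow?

V = 6.72 m/s

Flow area A = b·y = 6.25 × 4.9 = 30.63 m². Wetted perimeter P = b + 2y = 6.25 + 2×4.9 = 16.05 m.
Hydraulic radius R = A/P = 30.63/16.05 = 1.908 m.
From Manning's equation, V = (1/n) R^(2/3) S^(1/2) = (1/0.015) × 1.908^(2/3) × 0.004292^(1/2) = 6.72 m/s.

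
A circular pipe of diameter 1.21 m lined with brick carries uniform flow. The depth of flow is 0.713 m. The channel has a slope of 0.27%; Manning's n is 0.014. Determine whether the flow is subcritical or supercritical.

For a circular section of diameter D = 1.21 m at depth y = 0.713 m, the central angle is θ = 2 arccos(1 − 2y/D) = 3.501 rad. Then A = (D²/8)(θ − sin θ) = 0.7049 m² and P = Dθ/2 = 2.118 m.
Hydraulic radius R = A/P = 0.7049/2.118 = 0.3329 m.
V = (1/n) R^(2/3) √S = (1/0.014) × 0.3329^(2/3) × √0.0027 = 1.783 m/s. Hydraulic depth D_h = A/T = 0.7049/1.191 = 0.5921 m.
Froude number Fr = V/√(g·D_h) = 1.783/√(9.81×0.5921) = 0.74, which is less than 1, so the flow is subcritical.

subcritical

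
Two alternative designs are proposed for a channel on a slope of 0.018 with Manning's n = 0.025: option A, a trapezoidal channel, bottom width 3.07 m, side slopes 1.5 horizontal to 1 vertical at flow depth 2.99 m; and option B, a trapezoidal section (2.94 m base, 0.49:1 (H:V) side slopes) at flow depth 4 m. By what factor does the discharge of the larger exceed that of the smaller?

1.14

Channel A: With bottom width b = 3.07 m and side slope z = 1.5: A = (b + zy)y = (3.07 + 1.5×2.99)×2.99 = 22.59 m²; P = b + 2y√(1+z²) = 3.07 + 2×2.99×1.803 = 13.85 m. Hydraulic radius R = A/P = 22.59/13.85 = 1.631 m. Q_A = (1/0.025)·22.59·1.631^(2/3)·√0.018 = 168 m³/s.
Channel B: With bottom width b = 2.94 m and side slope z = 0.49: A = (b + zy)y = (2.94 + 0.49×4)×4 = 19.6 m²; P = b + 2y√(1+z²) = 2.94 + 2×4×1.114 = 11.85 m. Hydraulic radius R = A/P = 19.6/11.85 = 1.654 m. Q_B = (1/0.025)·19.6·1.654^(2/3)·√0.018 = 147.1 m³/s.
The larger discharge is 168 m³/s and the smaller is 147.1 m³/s; the ratio is 1.14.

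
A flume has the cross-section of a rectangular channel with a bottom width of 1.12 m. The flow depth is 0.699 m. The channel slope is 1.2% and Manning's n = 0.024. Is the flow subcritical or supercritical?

subcritical

Flow area A = b·y = 1.12 × 0.699 = 0.7829 m². Wetted perimeter P = b + 2y = 1.12 + 2×0.699 = 2.518 m.
Hydraulic radius R = A/P = 0.7829/2.518 = 0.3109 m.
V = (1/n) R^(2/3) √S = (1/0.024) × 0.3109^(2/3) × √0.012 = 2.095 m/s. Hydraulic depth D_h = A/T = 0.7829/1.12 = 0.699 m.
Froude number Fr = V/√(g·D_h) = 2.095/√(9.81×0.699) = 0.8, which is less than 1, so the flow is subcritical.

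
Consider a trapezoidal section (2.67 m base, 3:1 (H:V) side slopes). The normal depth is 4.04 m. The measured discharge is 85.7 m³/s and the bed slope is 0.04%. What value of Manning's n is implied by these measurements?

With bottom width b = 2.67 m and side slope z = 3: A = (b + zy)y = (2.67 + 3×4.04)×4.04 = 59.75 m²; P = b + 2y√(1+z²) = 2.67 + 2×4.04×3.162 = 28.22 m.
Hydraulic radius R = A/P = 59.75/28.22 = 2.117 m.
Rearranging Manning's equation: n = (1/Q) A R^(2/3) S^(1/2) = (1/85.7) × 59.75 × 2.117^(2/3) × √0.0004 = 0.023.

n = 0.023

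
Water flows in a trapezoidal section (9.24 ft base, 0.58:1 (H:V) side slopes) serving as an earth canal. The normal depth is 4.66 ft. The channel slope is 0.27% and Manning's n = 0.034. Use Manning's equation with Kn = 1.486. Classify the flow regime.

With bottom width b = 9.24 ft and side slope z = 0.58: A = (b + zy)y = (9.24 + 0.58×4.66)×4.66 = 55.65 ft²; P = b + 2y√(1+z²) = 9.24 + 2×4.66×1.156 = 20.01 ft.
Hydraulic radius R = A/P = 55.65/20.01 = 2.781 ft.
V = (1.486/n) R^(2/3) √S = (1.486/0.034) × 2.781^(2/3) × √0.0027 = 4.491 ft/s. Hydraulic depth D_h = A/T = 55.65/14.65 = 3.8 ft.
Froude number Fr = V/√(g·D_h) = 4.491/√(32.2×3.8) = 0.406, which is less than 1, so the flow is subcritical.

subcritical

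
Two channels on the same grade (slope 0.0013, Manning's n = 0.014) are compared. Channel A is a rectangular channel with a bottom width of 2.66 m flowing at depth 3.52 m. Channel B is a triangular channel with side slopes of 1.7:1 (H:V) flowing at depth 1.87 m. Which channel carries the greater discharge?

channel A

Channel A: Flow area A = b·y = 2.66 × 3.52 = 9.363 m². Wetted perimeter P = b + 2y = 2.66 + 2×3.52 = 9.7 m. Hydraulic radius R = A/P = 9.363/9.7 = 0.9653 m. Q_A = (1/0.014)·9.363·0.9653^(2/3)·√0.0013 = 23.55 m³/s.
Channel B: For a triangular section with side slope z = 1.7: A = zy² = 1.7×1.87² = 5.945 m²; P = 2y√(1+z²) = 2×1.87×1.972 = 7.376 m. Hydraulic radius R = A/P = 5.945/7.376 = 0.8059 m. Q_B = (1/0.014)·5.945·0.8059^(2/3)·√0.0013 = 13.26 m³/s.
Q_A = 23.55 m³/s vs Q_B = 13.26 m³/s, so channel A carries more.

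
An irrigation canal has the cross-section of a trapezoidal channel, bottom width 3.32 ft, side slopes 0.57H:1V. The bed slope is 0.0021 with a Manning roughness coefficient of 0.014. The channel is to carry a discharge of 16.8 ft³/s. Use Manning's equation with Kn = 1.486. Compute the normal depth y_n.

y_n = 1.08 ft

Manning's equation rearranged: A R^(2/3) = nQ / (1.486·√S) = 0.014 × 16.8 / (1.486 × √0.0021) = 3.454.
Try y = 0.854 ft: A R^(2/3) = 2.351 — too small.
Try y = 1.25 ft: A R^(2/3) = 4.392 — too large.
Try y = 1.08 ft: A R^(2/3) = 3.452 — matches.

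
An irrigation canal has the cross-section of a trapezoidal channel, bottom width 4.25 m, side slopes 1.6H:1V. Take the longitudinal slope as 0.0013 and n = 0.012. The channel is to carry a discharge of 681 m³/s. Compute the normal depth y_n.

y_n = 6.7 m

Manning's equation rearranged: A R^(2/3) = nQ / (1·√S) = 0.012 × 681 / (√0.0013) = 226.7.
At y = 5.05 m: A R^(2/3) = 119.9 — short.
At y = 7.35 m: A R^(2/3) = 280.4 — over.
At y = 6.7 m: A R^(2/3) = 226.6 — matches.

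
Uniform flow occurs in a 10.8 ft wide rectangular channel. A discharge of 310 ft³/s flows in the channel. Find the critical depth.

For a rectangular channel, critical depth y_c = (q²/g)^(1/3) where q = Q/b = 310/10.8 = 28.7 ft²/s.
So y_c = (28.7²/32.2)^(1/3) = 2.95 ft.

y_c = 2.95 ft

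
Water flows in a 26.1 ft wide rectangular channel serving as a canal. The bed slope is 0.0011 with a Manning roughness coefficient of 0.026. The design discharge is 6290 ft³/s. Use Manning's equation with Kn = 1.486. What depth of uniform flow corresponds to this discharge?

y_n = 29.3 ft

Manning's equation rearranged: A R^(2/3) = nQ / (1.486·√S) = 0.026 × 6290 / (1.486 × √0.0011) = 3318.
Try y = 37 ft: A R^(2/3) = 4376 — high.
Try y = 24.7 ft: A R^(2/3) = 2693 — low.
Try y = 29.3 ft: A R^(2/3) = 3316 — close enough.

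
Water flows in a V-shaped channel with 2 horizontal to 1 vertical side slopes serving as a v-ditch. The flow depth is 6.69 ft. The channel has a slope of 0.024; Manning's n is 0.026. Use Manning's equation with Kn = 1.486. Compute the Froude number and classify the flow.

For a triangular section with side slope z = 2: A = zy² = 2×6.69² = 89.51 ft²; P = 2y√(1+z²) = 2×6.69×2.236 = 29.92 ft.
Hydraulic radius R = A/P = 89.51/29.92 = 2.992 ft.
V = (1.486/n) R^(2/3) √S = (1.486/0.026) × 2.992^(2/3) × √0.024 = 18.38 ft/s. Hydraulic depth D_h = A/T = 89.51/26.76 = 3.345 ft.
Froude number Fr = V/√(g·D_h) = 18.38/√(32.2×3.345) = 1.77, which is greater than 1, so the flow is supercritical.

supercritical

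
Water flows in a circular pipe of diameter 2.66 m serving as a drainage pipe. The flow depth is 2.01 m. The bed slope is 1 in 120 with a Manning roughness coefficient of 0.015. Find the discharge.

Q = 23.7 m³/s

For a circular section of diameter D = 2.66 m at depth y = 2.01 m, the central angle is θ = 2 arccos(1 − 2y/D) = 4.215 rad. Then A = (D²/8)(θ − sin θ) = 4.505 m² and P = Dθ/2 = 5.606 m.
Hydraulic radius R = A/P = 4.505/5.606 = 0.8037 m.
Manning's equation: Q = (1/n) A R^(2/3) S^(1/2) = (1/0.015) × 4.505 × 0.8037^(2/3) × 0.008333^(1/2) = 23.7 m³/s.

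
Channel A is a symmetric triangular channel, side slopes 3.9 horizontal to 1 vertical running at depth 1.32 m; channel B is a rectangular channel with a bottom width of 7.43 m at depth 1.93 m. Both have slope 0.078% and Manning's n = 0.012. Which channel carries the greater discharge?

Channel A: For a triangular section with side slope z = 3.9: A = zy² = 3.9×1.32² = 6.795 m²; P = 2y√(1+z²) = 2×1.32×4.026 = 10.63 m. Hydraulic radius R = A/P = 6.795/10.63 = 0.6393 m. Q_A = (1/0.012)·6.795·0.6393^(2/3)·√0.00078 = 11.74 m³/s.
Channel B: Flow area A = b·y = 7.43 × 1.93 = 14.34 m². Wetted perimeter P = b + 2y = 7.43 + 2×1.93 = 11.29 m. Hydraulic radius R = A/P = 14.34/11.29 = 1.27 m. Q_B = (1/0.012)·14.34·1.27^(2/3)·√0.00078 = 39.14 m³/s.
Q_A = 11.74 m³/s vs Q_B = 39.14 m³/s, so channel B carries more.

channel B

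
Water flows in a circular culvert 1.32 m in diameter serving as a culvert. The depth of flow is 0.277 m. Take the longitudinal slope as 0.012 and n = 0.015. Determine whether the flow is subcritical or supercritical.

supercritical

For a circular section of diameter D = 1.32 m at depth y = 0.277 m, the central angle is θ = 2 arccos(1 − 2y/D) = 1.903 rad. Then A = (D²/8)(θ − sin θ) = 0.2087 m² and P = Dθ/2 = 1.256 m.
Hydraulic radius R = A/P = 0.2087/1.256 = 0.1661 m.
V = (1/n) R^(2/3) √S = (1/0.015) × 0.1661^(2/3) × √0.012 = 2.207 m/s. Hydraulic depth D_h = A/T = 0.2087/1.075 = 0.1941 m.
Froude number Fr = V/√(g·D_h) = 2.207/√(9.81×0.1941) = 1.6, which is greater than 1, so the flow is supercritical.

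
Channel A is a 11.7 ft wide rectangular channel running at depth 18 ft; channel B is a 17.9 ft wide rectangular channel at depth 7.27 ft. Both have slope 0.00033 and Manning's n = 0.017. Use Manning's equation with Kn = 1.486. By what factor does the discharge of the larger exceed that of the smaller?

1.73

Channel A: Flow area A = b·y = 11.7 × 18 = 210.6 ft². Wetted perimeter P = b + 2y = 11.7 + 2×18 = 47.7 ft. Hydraulic radius R = A/P = 210.6/47.7 = 4.415 ft. Q_A = (1.486/0.017)·210.6·4.415^(2/3)·√0.00033 = 900 ft³/s.
Channel B: Flow area A = b·y = 17.9 × 7.27 = 130.1 ft². Wetted perimeter P = b + 2y = 17.9 + 2×7.27 = 32.44 ft. Hydraulic radius R = A/P = 130.1/32.44 = 4.011 ft. Q_B = (1.486/0.017)·130.1·4.011^(2/3)·√0.00033 = 521.7 ft³/s.
The larger discharge is 900 ft³/s and the smaller is 521.7 ft³/s; the ratio is 1.73.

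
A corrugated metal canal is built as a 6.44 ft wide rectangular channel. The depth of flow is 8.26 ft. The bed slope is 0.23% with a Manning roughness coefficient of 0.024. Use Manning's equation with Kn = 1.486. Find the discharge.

Flow area A = b·y = 6.44 × 8.26 = 53.19 ft². Wetted perimeter P = b + 2y = 6.44 + 2×8.26 = 22.96 ft.
Hydraulic radius R = A/P = 53.19/22.96 = 2.317 ft.
Manning's equation: Q = (1.486/n) A R^(2/3) S^(1/2) = (1.486/0.024) × 53.19 × 2.317^(2/3) × 0.0023^(1/2) = 277 ft³/s.

Q = 277 ft³/s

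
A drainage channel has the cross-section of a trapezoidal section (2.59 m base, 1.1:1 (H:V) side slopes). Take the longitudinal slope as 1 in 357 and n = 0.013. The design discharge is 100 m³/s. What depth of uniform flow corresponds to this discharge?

y_n = 3.06 m

Manning's equation rearranged: A R^(2/3) = nQ / (1·√S) = 0.013 × 100 / (√0.002801) = 24.56.
Trying y = 3.43 m: A R^(2/3) = 31.17 — over.
Trying y = 2.13 m: A R^(2/3) = 11.72 — short.
Trying y = 3.06 m: A R^(2/3) = 24.51 — close enough.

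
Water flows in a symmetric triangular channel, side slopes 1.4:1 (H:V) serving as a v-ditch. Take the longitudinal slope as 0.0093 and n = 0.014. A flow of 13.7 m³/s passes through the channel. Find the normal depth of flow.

Manning's equation rearranged: A R^(2/3) = nQ / (1·√S) = 0.014 × 13.7 / (√0.0093) = 1.989.
Trying y = 1.27 m: A R^(2/3) = 1.454 — short.
Trying y = 1.77 m: A R^(2/3) = 3.524 — over.
Trying y = 1.43 m: A R^(2/3) = 1.995 — ≈ 1.989.

y_n = 1.43 m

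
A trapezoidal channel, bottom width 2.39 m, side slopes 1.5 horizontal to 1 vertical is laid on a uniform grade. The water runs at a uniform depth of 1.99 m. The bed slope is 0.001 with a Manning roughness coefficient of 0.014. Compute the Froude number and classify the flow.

With bottom width b = 2.39 m and side slope z = 1.5: A = (b + zy)y = (2.39 + 1.5×1.99)×1.99 = 10.7 m²; P = b + 2y√(1+z²) = 2.39 + 2×1.99×1.803 = 9.565 m.
Hydraulic radius R = A/P = 10.7/9.565 = 1.118 m.
V = (1/n) R^(2/3) √S = (1/0.014) × 1.118^(2/3) × √0.001 = 2.434 m/s. Hydraulic depth D_h = A/T = 10.7/8.36 = 1.279 m.
Froude number Fr = V/√(g·D_h) = 2.434/√(9.81×1.279) = 0.687, which is less than 1, so the flow is subcritical.

subcritical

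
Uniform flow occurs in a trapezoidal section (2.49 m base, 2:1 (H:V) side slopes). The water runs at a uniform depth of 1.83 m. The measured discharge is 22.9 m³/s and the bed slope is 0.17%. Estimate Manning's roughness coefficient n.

n = 0.021

With bottom width b = 2.49 m and side slope z = 2: A = (b + zy)y = (2.49 + 2×1.83)×1.83 = 11.25 m²; P = b + 2y√(1+z²) = 2.49 + 2×1.83×2.236 = 10.67 m.
Hydraulic radius R = A/P = 11.25/10.67 = 1.054 m.
Rearranging Manning's equation: n = (1/Q) A R^(2/3) S^(1/2) = (1/22.9) × 11.25 × 1.054^(2/3) × √0.0017 = 0.021.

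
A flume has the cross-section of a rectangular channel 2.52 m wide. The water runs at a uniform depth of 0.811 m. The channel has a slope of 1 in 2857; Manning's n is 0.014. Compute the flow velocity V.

Flow area A = b·y = 2.52 × 0.811 = 2.044 m². Wetted perimeter P = b + 2y = 2.52 + 2×0.811 = 4.142 m.
Hydraulic radius R = A/P = 2.044/4.142 = 0.4934 m.
From Manning's equation, V = (1/n) R^(2/3) S^(1/2) = (1/0.014) × 0.4934^(2/3) × 0.00035^(1/2) = 0.834 m/s.

V = 0.834 m/s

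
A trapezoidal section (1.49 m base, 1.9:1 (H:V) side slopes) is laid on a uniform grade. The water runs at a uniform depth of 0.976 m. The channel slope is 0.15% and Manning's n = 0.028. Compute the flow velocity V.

V = 0.956 m/s

With bottom width b = 1.49 m and side slope z = 1.9: A = (b + zy)y = (1.49 + 1.9×0.976)×0.976 = 3.264 m²; P = b + 2y√(1+z²) = 1.49 + 2×0.976×2.147 = 5.681 m.
Hydraulic radius R = A/P = 3.264/5.681 = 0.5746 m.
From Manning's equation, V = (1/n) R^(2/3) S^(1/2) = (1/0.028) × 0.5746^(2/3) × 0.0015^(1/2) = 0.956 m/s.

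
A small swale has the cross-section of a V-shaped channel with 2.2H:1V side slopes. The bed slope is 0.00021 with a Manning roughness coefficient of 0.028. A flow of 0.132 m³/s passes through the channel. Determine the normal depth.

Manning's equation rearranged: A R^(2/3) = nQ / (1·√S) = 0.028 × 0.132 / (√0.00021) = 0.255.
At y = 0.606 m: A R^(2/3) = 0.3424 — high.
At y = 0.37 m: A R^(2/3) = 0.09185 — low.
At y = 0.543 m: A R^(2/3) = 0.2555 — close enough.

y_n = 0.543 m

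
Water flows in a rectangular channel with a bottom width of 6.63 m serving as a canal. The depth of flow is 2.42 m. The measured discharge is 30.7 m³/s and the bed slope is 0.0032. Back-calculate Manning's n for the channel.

Flow area A = b·y = 6.63 × 2.42 = 16.04 m². Wetted perimeter P = b + 2y = 6.63 + 2×2.42 = 11.47 m.
Hydraulic radius R = A/P = 16.04/11.47 = 1.399 m.
Rearranging Manning's equation: n = (1/Q) A R^(2/3) S^(1/2) = (1/30.7) × 16.04 × 1.399^(2/3) × √0.0032 = 0.037.

n = 0.037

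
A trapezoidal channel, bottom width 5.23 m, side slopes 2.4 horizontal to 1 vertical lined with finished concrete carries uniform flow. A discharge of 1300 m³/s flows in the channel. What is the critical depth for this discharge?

y_c = 8.01 m

At critical depth, Q² T / (g A³) = 1, i.e. A³/T = Q²/g = 1300²/9.81 = 172300.
Trying y = 9.25 m: A³/T = 329100 — high.
Trying y = 5.91 m: A³/T = 44960 — low.
Trying y = 8.01 m: A³/T = 172100 — matches.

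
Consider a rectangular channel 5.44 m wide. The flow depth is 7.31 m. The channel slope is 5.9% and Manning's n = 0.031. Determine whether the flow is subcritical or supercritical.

supercritical

Flow area A = b·y = 5.44 × 7.31 = 39.77 m². Wetted perimeter P = b + 2y = 5.44 + 2×7.31 = 20.06 m.
Hydraulic radius R = A/P = 39.77/20.06 = 1.982 m.
V = (1/n) R^(2/3) √S = (1/0.031) × 1.982^(2/3) × √0.059 = 12.36 m/s. Hydraulic depth D_h = A/T = 39.77/5.44 = 7.31 m.
Froude number Fr = V/√(g·D_h) = 12.36/√(9.81×7.31) = 1.46, which is greater than 1, so the flow is supercritical.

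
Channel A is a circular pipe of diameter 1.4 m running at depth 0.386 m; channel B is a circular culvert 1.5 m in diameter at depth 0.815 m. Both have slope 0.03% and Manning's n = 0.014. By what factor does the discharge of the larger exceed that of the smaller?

Channel A: For a circular section of diameter D = 1.4 m at depth y = 0.386 m, the central angle is θ = 2 arccos(1 − 2y/D) = 2.211 rad. Then A = (D²/8)(θ − sin θ) = 0.3453 m² and P = Dθ/2 = 1.548 m. Hydraulic radius R = A/P = 0.3453/1.548 = 0.2231 m. Q_A = (1/0.014)·0.3453·0.2231^(2/3)·√0.0003 = 0.1571 m³/s.
Channel B: For a circular section of diameter D = 1.5 m at depth y = 0.815 m, the central angle is θ = 2 arccos(1 − 2y/D) = 3.315 rad. Then A = (D²/8)(θ − sin θ) = 0.981 m² and P = Dθ/2 = 2.486 m. Hydraulic radius R = A/P = 0.981/2.486 = 0.3945 m. Q_B = (1/0.014)·0.981·0.3945^(2/3)·√0.0003 = 0.6528 m³/s.
The larger discharge is 0.6528 m³/s and the smaller is 0.1571 m³/s; the ratio is 4.15.

4.15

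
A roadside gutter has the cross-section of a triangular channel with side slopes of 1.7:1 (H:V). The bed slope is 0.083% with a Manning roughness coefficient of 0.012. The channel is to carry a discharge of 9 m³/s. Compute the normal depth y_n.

Manning's equation rearranged: A R^(2/3) = nQ / (1·√S) = 0.012 × 9 / (√0.00083) = 3.749.
Trying y = 1.31 m: A R^(2/3) = 1.993 — short.
Trying y = 2.06 m: A R^(2/3) = 6.664 — over.
Trying y = 1.66 m: A R^(2/3) = 3.747 — ≈ 3.749.

y_n = 1.66 m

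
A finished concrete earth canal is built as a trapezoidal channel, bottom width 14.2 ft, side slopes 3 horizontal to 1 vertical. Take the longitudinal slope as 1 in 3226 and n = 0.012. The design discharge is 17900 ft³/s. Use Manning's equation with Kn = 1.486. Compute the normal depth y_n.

Manning's equation rearranged: A R^(2/3) = nQ / (1.486·√S) = 0.012 × 17900 / (1.486 × √0.00031) = 8210.
Try y = 14.6 ft: A R^(2/3) = 3373 — too small.
Try y = 21.2 ft: A R^(2/3) = 8219 — ≈ 8210.

y_n = 21.2 ft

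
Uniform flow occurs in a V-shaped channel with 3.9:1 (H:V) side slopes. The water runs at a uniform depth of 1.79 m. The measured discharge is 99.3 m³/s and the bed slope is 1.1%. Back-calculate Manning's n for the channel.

For a triangular section with side slope z = 3.9: A = zy² = 3.9×1.79² = 12.5 m²; P = 2y√(1+z²) = 2×1.79×4.026 = 14.41 m.
Hydraulic radius R = A/P = 12.5/14.41 = 0.867 m.
Rearranging Manning's equation: n = (1/Q) A R^(2/3) S^(1/2) = (1/99.3) × 12.5 × 0.867^(2/3) × √0.011 = 0.012.

n = 0.012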